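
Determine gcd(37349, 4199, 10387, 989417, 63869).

gcd(37349, 4199): 37349 = 8·4199 + 3757; 4199 = 1·3757 + 442; 3757 = 8·442 + 221; 442 = 2·221 + 0 → 221
gcd(221, 10387): 10387 = 47·221 + 0 → 221
gcd(221, 989417): 989417 = 4477·221 + 0 → 221
gcd(221, 63869): 63869 = 289·221 + 0 → 221

221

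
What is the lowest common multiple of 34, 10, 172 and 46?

336260

lcm(34, 10) = 34·10/gcd = 340/2 = 170
lcm(170, 172) = 170·172/gcd = 29240/2 = 14620
lcm(14620, 46) = 14620·46/gcd = 672520/2 = 336260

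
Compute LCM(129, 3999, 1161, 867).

10401399

lcm(129, 3999) = 129·3999/gcd = 515871/129 = 3999
lcm(3999, 1161) = 3999·1161/gcd = 4642839/129 = 35991
lcm(35991, 867) = 35991·867/gcd = 31204197/3 = 10401399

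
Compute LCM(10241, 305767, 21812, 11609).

214473535276

10241 = 7² · 11 · 19; 305767 = 7 · 11² · 19²; 21812 = 2² · 7 · 19 · 41; 11609 = 13 · 19 · 47
lcm takes max exponent of each prime: 2² · 7² · 11² · 13 · 19² · 41 · 47 = 214473535276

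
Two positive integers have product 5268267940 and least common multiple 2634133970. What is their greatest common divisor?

gcd·lcm = product, so gcd = 5268267940/2634133970 = 2.

2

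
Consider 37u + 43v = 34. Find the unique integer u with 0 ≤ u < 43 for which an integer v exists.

gcd(37, 43) = 1 (Euclid: 43 = 1·37 + 6; 37 = 6·6 + 1; 6 = 6·1 + 0), and 1 | 34.
Extended Euclid: 37·(7) + 43·(-6) = 1. Scale by 34: u₀ = 238.
General solution u = u₀ + 43t; reducing mod 43 gives u = 23 (and v = -19).

23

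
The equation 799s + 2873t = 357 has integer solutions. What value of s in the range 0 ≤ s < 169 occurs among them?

gcd(799, 2873) = 17 (Euclid: 2873 = 3·799 + 476; 799 = 1·476 + 323; 476 = 1·323 + 153; 323 = 2·153 + 17; 153 = 9·17 + 0), and 17 | 357.
Extended Euclid: 799·(18) + 2873·(-5) = 17. Scale by 21: s₀ = 378.
General solution s = s₀ + 169k; reducing mod 169 gives s = 40 (and t = -11).

40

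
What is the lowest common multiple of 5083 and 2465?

737035

gcd first: 5083 = 2·2465 + 153; 2465 = 16·153 + 17; 153 = 9·17 + 0 → gcd = 17
lcm = 5083·2465/gcd = 12529595/17 = 737035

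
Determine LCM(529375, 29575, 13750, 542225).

3880785658750

lcm(529375, 29575) = 529375·29575/gcd = 15656265625/175 = 89464375
lcm(89464375, 13750) = 89464375·13750/gcd = 1230135156250/6875 = 178928750
lcm(178928750, 542225) = 178928750·542225/gcd = 97019641468750/25 = 3880785658750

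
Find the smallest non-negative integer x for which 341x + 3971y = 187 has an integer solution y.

117

Reduce mod 3971: 341x ≡ 187 (mod 3971). With g = gcd(341, 3971) = 11 dividing 187, divide through: 31x ≡ 17 (mod 361).
Since gcd(31, 361) = 1, x ≡ 17·(31)⁻¹ ≡ 117 (mod 361). Smallest non-negative: 117.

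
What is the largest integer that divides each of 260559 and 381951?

9

260559 = 3² · 13 · 17 · 131
381951 = 3² · 31 · 37²
Common: 3² = 9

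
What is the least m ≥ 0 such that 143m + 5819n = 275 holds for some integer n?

Euclid: 5819 = 40·143 + 99; 143 = 1·99 + 44; 99 = 2·44 + 11; 44 = 4·11 + 0 → gcd = 11; 275 = 11·25.
Back-substitution yields 143·(-122) + 5819·(3) = 11, so one solution is m = -122·25 = -3050, n = 3·25 = 75.
Solutions in m differ by 5819/11 = 529; the one in [0, 529) is -3050 mod 529 = 124.

124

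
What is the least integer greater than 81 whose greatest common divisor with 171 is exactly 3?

84

171 = 3·57. Any a with gcd(a, 171) = 3 is a multiple of 3, say 3s, with s coprime to 57.
Need s > 81/3, so s ≥ 28. First s ≥ 28 with gcd(s, 57) = 1 is s = 28. Thus a = 3·28 = 84.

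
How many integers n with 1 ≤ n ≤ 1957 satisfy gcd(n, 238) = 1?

Prime factors of 238: 2, 7, 17. Count integers ≤ 1957 divisible by none of them.
By inclusion–exclusion: 1957 − ⌊1957/2⌋ − ⌊1957/7⌋ − ⌊1957/17⌋ + ⌊1957/14⌋ + ⌊1957/34⌋ + ⌊1957/119⌋ − ⌊1957/238⌋ = 789.

789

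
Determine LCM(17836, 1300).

445900

17836 = 2² · 7³ · 13; 1300 = 2² · 5² · 13
max exponents: 2² · 5² · 7³ · 13 = 445900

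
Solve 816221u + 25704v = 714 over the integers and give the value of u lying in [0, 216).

114

Euclid: 816221 = 31·25704 + 19397; 25704 = 1·19397 + 6307; 19397 = 3·6307 + 476; 6307 = 13·476 + 119; 476 = 4·119 + 0 → gcd = 119; 714 = 119·6.
Back-substitution yields 816221·(-53) + 25704·(1683) = 119, so one solution is u = -53·6 = -318, v = 1683·6 = 10098.
Solutions in u differ by 25704/119 = 216; the one in [0, 216) is -318 mod 216 = 114.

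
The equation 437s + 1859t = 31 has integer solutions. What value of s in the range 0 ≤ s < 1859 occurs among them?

gcd(437, 1859) = 1 (Euclid: 1859 = 4·437 + 111; 437 = 3·111 + 104; 111 = 1·104 + 7; 104 = 14·7 + 6; 7 = 1·6 + 1; 6 = 6·1 + 0), and 1 | 31.
Extended Euclid: 437·(-268) + 1859·(63) = 1. Scale by 31: s₀ = -8308.
General solution s = s₀ + 1859k; reducing mod 1859 gives s = 987 (and t = -232).

987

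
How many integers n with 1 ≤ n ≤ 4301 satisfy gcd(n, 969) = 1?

Prime factors of 969: 3, 17, 19. Count integers ≤ 4301 divisible by none of them.
By inclusion–exclusion: 4301 − ⌊4301/3⌋ − ⌊4301/17⌋ − ⌊4301/19⌋ + ⌊4301/51⌋ + ⌊4301/57⌋ + ⌊4301/323⌋ − ⌊4301/969⌋ = 2557.

2557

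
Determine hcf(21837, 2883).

3

Euclid: 21837 = 7·2883 + 1656; 2883 = 1·1656 + 1227; 1656 = 1·1227 + 429; 1227 = 2·429 + 369; 429 = 1·369 + 60; 369 = 6·60 + 9; 60 = 6·9 + 6; 9 = 1·6 + 3; 6 = 2·3 + 0. Last nonzero remainder: 3.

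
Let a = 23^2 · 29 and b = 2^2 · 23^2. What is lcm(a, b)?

61364

max exponent per prime: 2^2 · 23^2 · 29 = 61364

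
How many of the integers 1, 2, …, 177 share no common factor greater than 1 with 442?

77

Prime factors of 442: 2, 13, 17. Count integers ≤ 177 divisible by none of them.
By inclusion–exclusion: 177 − ⌊177/2⌋ − ⌊177/13⌋ − ⌊177/17⌋ + ⌊177/26⌋ + ⌊177/34⌋ + ⌊177/221⌋ − ⌊177/442⌋ = 77.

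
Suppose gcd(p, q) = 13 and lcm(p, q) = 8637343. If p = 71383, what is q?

1573

Using pq = gcd(p,q)·lcm(p,q) = 13·8637343 = 112285459, we get q = 112285459/71383 = 1573.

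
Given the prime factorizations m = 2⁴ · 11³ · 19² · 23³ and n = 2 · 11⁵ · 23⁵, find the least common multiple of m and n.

5987283056223568

max exponent per prime: 2⁴ · 11⁵ · 19² · 23⁵ = 5987283056223568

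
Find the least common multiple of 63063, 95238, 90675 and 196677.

6079610587050

63063 = 3² · 7² · 11 · 13; 95238 = 2 · 3² · 11 · 13 · 37; 90675 = 3² · 5² · 13 · 31; 196677 = 3² · 13 · 41²
lcm takes max exponent of each prime: 2 · 3² · 5² · 7² · 11 · 13 · 31 · 37 · 41² = 6079610587050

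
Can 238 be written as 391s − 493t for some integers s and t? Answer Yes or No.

Yes

By Bézout, 391s − 493t = 238 has integer solutions iff gcd(391, 493) | 238.
Euclid: 493 = 1·391 + 102; 391 = 3·102 + 85; 102 = 1·85 + 17; 85 = 5·17 + 0. gcd = 17; 238 mod 17 = 0. Yes.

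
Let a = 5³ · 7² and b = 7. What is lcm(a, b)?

max exponent per prime: 5³ · 7² = 6125

6125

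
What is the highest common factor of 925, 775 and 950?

gcd(925, 775): 925 = 1·775 + 150; 775 = 5·150 + 25; 150 = 6·25 + 0 → 25
gcd(25, 950): 950 = 38·25 + 0 → 25

25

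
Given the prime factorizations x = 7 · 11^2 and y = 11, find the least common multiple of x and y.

847

max exponent per prime: 7 · 11^2 = 847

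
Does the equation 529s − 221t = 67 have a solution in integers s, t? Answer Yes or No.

gcd(529, 221): 529 = 2·221 + 87; 221 = 2·87 + 47; 87 = 1·47 + 40; 47 = 1·40 + 7; 40 = 5·7 + 5; 7 = 1·5 + 2; 5 = 2·2 + 1; 2 = 2·1 + 0 → 1
1 divides 67, so a solution exists.

Yes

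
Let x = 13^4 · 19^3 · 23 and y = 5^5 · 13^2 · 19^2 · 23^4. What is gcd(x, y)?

1403207

min exponent per shared prime: 13^2 · 19^2 · 23 = 1403207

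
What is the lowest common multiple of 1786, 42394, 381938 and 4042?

348125410798

1786 = 2 · 19 · 47; 42394 = 2 · 11 · 41 · 47; 381938 = 2 · 19² · 23²; 4042 = 2 · 43 · 47
lcm takes max exponent of each prime: 2 · 11 · 19² · 23² · 41 · 43 · 47 = 348125410798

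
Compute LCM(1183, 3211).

1183 = 7 · 13²; 3211 = 13² · 19
max exponents: 7 · 13² · 19 = 22477

22477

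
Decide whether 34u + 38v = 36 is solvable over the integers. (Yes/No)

Yes

gcd(34, 38): 38 = 1·34 + 4; 34 = 8·4 + 2; 4 = 2·2 + 0 → 2
2 divides 36, so a solution exists.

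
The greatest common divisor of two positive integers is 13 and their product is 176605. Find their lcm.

gcd·lcm = product, so lcm = 176605/13 = 13585.

13585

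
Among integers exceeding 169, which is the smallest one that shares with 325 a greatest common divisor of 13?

325 = 13·25. Any m with gcd(m, 325) = 13 is a multiple of 13, say 13s, with s coprime to 25.
Need s > 169/13, so s ≥ 14. First s ≥ 14 with gcd(s, 25) = 1 is s = 14. Thus m = 13·14 = 182.

182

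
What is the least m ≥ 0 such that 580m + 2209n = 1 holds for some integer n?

1413

gcd(580, 2209) = 1 (Euclid: 2209 = 3·580 + 469; 580 = 1·469 + 111; 469 = 4·111 + 25; 111 = 4·25 + 11; 25 = 2·11 + 3; 11 = 3·3 + 2; 3 = 1·2 + 1; 2 = 2·1 + 0), and 1 | 1.
Extended Euclid: 580·(-796) + 2209·(209) = 1. Scale by 1: m₀ = -796.
General solution m = m₀ + 2209t; reducing mod 2209 gives m = 1413 (and n = -371).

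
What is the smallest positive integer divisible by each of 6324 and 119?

6324 = 2² · 3 · 17 · 31; 119 = 7 · 17
max exponents: 2² · 3 · 7 · 17 · 31 = 44268

44268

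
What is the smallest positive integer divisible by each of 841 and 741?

623181

gcd first: 841 = 1·741 + 100; 741 = 7·100 + 41; 100 = 2·41 + 18; 41 = 2·18 + 5; 18 = 3·5 + 3; 5 = 1·3 + 2; 3 = 1·2 + 1; 2 = 2·1 + 0 → gcd = 1
lcm = 841·741/gcd = 623181/1 = 623181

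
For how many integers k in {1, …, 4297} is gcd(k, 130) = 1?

130 = 2·5·13. Inclusion–exclusion on these primes:
4297 − ⌊4297/2⌋ − ⌊4297/5⌋ − ⌊4297/13⌋ + ⌊4297/10⌋ + ⌊4297/26⌋ + ⌊4297/65⌋ − ⌊4297/130⌋ = 1587

1587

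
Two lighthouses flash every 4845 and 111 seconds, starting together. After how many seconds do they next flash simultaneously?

gcd first: 4845 = 43·111 + 72; 111 = 1·72 + 39; 72 = 1·39 + 33; 39 = 1·33 + 6; 33 = 5·6 + 3; 6 = 2·3 + 0 → gcd = 3
lcm = 4845·111/gcd = 537795/3 = 179265

179265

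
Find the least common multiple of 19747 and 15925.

493675

19747 = 7² · 13 · 31; 15925 = 5² · 7² · 13
max exponents: 5² · 7² · 13 · 31 = 493675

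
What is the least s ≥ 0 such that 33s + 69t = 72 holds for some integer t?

21

Reduce mod 69: 33s ≡ 72 (mod 69). With g = gcd(33, 69) = 3 dividing 72, divide through: 11s ≡ 24 (mod 23).
Since gcd(11, 23) = 1, s ≡ 24·(11)⁻¹ ≡ 21 (mod 23). Smallest non-negative: 21.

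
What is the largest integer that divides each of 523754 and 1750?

Euclid: 523754 = 299·1750 + 504; 1750 = 3·504 + 238; 504 = 2·238 + 28; 238 = 8·28 + 14; 28 = 2·14 + 0. Last nonzero remainder: 14.

14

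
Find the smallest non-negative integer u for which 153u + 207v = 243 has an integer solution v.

Reduce mod 207: 153u ≡ 243 (mod 207). With g = gcd(153, 207) = 9 dividing 243, divide through: 17u ≡ 27 (mod 23).
Since gcd(17, 23) = 1, u ≡ 27·(17)⁻¹ ≡ 7 (mod 23). Smallest non-negative: 7.

7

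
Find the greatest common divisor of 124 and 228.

124 = 2² · 31
228 = 2² · 3 · 19
Common: 2² = 4

4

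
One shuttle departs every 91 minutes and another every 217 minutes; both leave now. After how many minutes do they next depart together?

2821

gcd first: 217 = 2·91 + 35; 91 = 2·35 + 21; 35 = 1·21 + 14; 21 = 1·14 + 7; 14 = 2·7 + 0 → gcd = 7
lcm = 91·217/gcd = 19747/7 = 2821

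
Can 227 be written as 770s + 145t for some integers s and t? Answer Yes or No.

No

By Bézout, 770s + 145t = 227 has integer solutions iff gcd(770, 145) | 227.
Euclid: 770 = 5·145 + 45; 145 = 3·45 + 10; 45 = 4·10 + 5; 10 = 2·5 + 0. gcd = 5; 227 mod 5 = 2. No.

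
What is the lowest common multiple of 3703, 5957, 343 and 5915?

5672940455

3703 = 7 · 23²; 5957 = 7 · 23 · 37; 343 = 7³; 5915 = 5 · 7 · 13²
lcm takes max exponent of each prime: 5 · 7³ · 13² · 23² · 37 = 5672940455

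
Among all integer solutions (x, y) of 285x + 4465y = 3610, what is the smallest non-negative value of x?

44

Reduce mod 4465: 285x ≡ 3610 (mod 4465). With g = gcd(285, 4465) = 95 dividing 3610, divide through: 3x ≡ 38 (mod 47).
Since gcd(3, 47) = 1, x ≡ 38·(3)⁻¹ ≡ 44 (mod 47). Smallest non-negative: 44.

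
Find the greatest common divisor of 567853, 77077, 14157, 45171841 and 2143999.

1573

gcd(567853, 77077): 567853 = 7·77077 + 28314; 77077 = 2·28314 + 20449; 28314 = 1·20449 + 7865; 20449 = 2·7865 + 4719; 7865 = 1·4719 + 3146; 4719 = 1·3146 + 1573; 3146 = 2·1573 + 0 → 1573
gcd(1573, 14157): 14157 = 9·1573 + 0 → 1573
gcd(1573, 45171841): 45171841 = 28717·1573 + 0 → 1573
gcd(1573, 2143999): 2143999 = 1363·1573 + 0 → 1573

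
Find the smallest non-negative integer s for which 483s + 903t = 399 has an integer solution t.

gcd(483, 903) = 21 (Euclid: 903 = 1·483 + 420; 483 = 1·420 + 63; 420 = 6·63 + 42; 63 = 1·42 + 21; 42 = 2·21 + 0), and 21 | 399.
Extended Euclid: 483·(15) + 903·(-8) = 21. Scale by 19: s₀ = 285.
General solution s = s₀ + 43k; reducing mod 43 gives s = 27 (and t = -14).

27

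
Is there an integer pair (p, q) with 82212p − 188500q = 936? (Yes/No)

By Bézout, 82212p − 188500q = 936 has integer solutions iff gcd(82212, 188500) | 936.
Euclid: 188500 = 2·82212 + 24076; 82212 = 3·24076 + 9984; 24076 = 2·9984 + 4108; 9984 = 2·4108 + 1768; 4108 = 2·1768 + 572; 1768 = 3·572 + 52; 572 = 11·52 + 0. gcd = 52; 936 mod 52 = 0. Yes.

Yes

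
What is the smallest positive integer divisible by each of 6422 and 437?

gcd first: 6422 = 14·437 + 304; 437 = 1·304 + 133; 304 = 2·133 + 38; 133 = 3·38 + 19; 38 = 2·19 + 0 → gcd = 19
lcm = 6422·437/gcd = 2806414/19 = 147706

147706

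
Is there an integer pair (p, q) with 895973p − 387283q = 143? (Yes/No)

By Bézout, 895973p − 387283q = 143 has integer solutions iff gcd(895973, 387283) | 143.
Euclid: 895973 = 2·387283 + 121407; 387283 = 3·121407 + 23062; 121407 = 5·23062 + 6097; 23062 = 3·6097 + 4771; 6097 = 1·4771 + 1326; 4771 = 3·1326 + 793; 1326 = 1·793 + 533; 793 = 1·533 + 260; 533 = 2·260 + 13; 260 = 20·13 + 0. gcd = 13; 143 mod 13 = 0. Yes.

Yes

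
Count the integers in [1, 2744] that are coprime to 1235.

1920

Prime factors of 1235: 5, 13, 19. Count integers ≤ 2744 divisible by none of them.
By inclusion–exclusion: 2744 − ⌊2744/5⌋ − ⌊2744/13⌋ − ⌊2744/19⌋ + ⌊2744/65⌋ + ⌊2744/95⌋ + ⌊2744/247⌋ − ⌊2744/1235⌋ = 1920.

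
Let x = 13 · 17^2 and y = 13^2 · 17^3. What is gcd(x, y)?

min exponent per shared prime: 13 · 17^2 = 3757

3757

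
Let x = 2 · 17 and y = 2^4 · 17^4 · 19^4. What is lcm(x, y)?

max exponent per prime: 2^4 · 17^4 · 19^4 = 174152643856

174152643856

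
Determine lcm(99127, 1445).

99127 = 7³ · 17²; 1445 = 5 · 17²
max exponents: 5 · 7³ · 17² = 495635

495635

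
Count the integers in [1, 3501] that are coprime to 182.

1385

Prime factors of 182: 2, 7, 13. Count integers ≤ 3501 divisible by none of them.
By inclusion–exclusion: 3501 − ⌊3501/2⌋ − ⌊3501/7⌋ − ⌊3501/13⌋ + ⌊3501/14⌋ + ⌊3501/26⌋ + ⌊3501/91⌋ − ⌊3501/182⌋ = 1385.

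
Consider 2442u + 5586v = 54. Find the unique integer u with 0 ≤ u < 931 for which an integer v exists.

gcd(2442, 5586) = 6 (Euclid: 5586 = 2·2442 + 702; 2442 = 3·702 + 336; 702 = 2·336 + 30; 336 = 11·30 + 6; 30 = 5·6 + 0), and 6 | 54.
Extended Euclid: 2442·(183) + 5586·(-80) = 6. Scale by 9: u₀ = 1647.
General solution u = u₀ + 931t; reducing mod 931 gives u = 716 (and v = -313).

716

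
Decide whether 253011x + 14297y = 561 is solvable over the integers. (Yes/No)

Yes

By Bézout, 253011x + 14297y = 561 has integer solutions iff gcd(253011, 14297) | 561.
Euclid: 253011 = 17·14297 + 9962; 14297 = 1·9962 + 4335; 9962 = 2·4335 + 1292; 4335 = 3·1292 + 459; 1292 = 2·459 + 374; 459 = 1·374 + 85; 374 = 4·85 + 34; 85 = 2·34 + 17; 34 = 2·17 + 0. gcd = 17; 561 mod 17 = 0. Yes.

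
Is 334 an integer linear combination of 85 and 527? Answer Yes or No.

gcd(85, 527): 527 = 6·85 + 17; 85 = 5·17 + 0 → 17
17 does not divide 334, so a solution does not exist.

No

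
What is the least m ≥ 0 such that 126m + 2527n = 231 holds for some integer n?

62

Reduce mod 2527: 126m ≡ 231 (mod 2527). With g = gcd(126, 2527) = 7 dividing 231, divide through: 18m ≡ 33 (mod 361).
Since gcd(18, 361) = 1, m ≡ 33·(18)⁻¹ ≡ 62 (mod 361). Smallest non-negative: 62.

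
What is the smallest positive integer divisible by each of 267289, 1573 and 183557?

5271206369

267289 = 11² · 47²; 1573 = 11² · 13; 183557 = 11² · 37 · 41
lcm takes max exponent of each prime: 11² · 13 · 37 · 41 · 47² = 5271206369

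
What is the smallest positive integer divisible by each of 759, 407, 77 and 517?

759 = 3 · 11 · 23; 407 = 11 · 37; 77 = 7 · 11; 517 = 11 · 47
lcm takes max exponent of each prime: 3 · 7 · 11 · 23 · 37 · 47 = 9239307

9239307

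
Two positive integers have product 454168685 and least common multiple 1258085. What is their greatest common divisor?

gcd·lcm = product, so gcd = 454168685/1258085 = 361.

361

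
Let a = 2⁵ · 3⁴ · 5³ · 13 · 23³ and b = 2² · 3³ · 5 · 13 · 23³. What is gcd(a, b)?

min exponent per shared prime: 2² · 3³ · 5 · 13 · 23³ = 85412340

85412340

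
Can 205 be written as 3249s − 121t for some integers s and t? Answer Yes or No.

gcd(3249, 121): 3249 = 26·121 + 103; 121 = 1·103 + 18; 103 = 5·18 + 13; 18 = 1·13 + 5; 13 = 2·5 + 3; 5 = 1·3 + 2; 3 = 1·2 + 1; 2 = 2·1 + 0 → 1
1 divides 205, so a solution exists.

Yes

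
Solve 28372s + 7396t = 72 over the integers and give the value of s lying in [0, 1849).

421

gcd(28372, 7396) = 4 (Euclid: 28372 = 3·7396 + 6184; 7396 = 1·6184 + 1212; 6184 = 5·1212 + 124; 1212 = 9·124 + 96; 124 = 1·96 + 28; 96 = 3·28 + 12; 28 = 2·12 + 4; 12 = 3·4 + 0), and 4 | 72.
Extended Euclid: 28372·(537) + 7396·(-2060) = 4. Scale by 18: s₀ = 9666.
General solution s = s₀ + 1849k; reducing mod 1849 gives s = 421 (and t = -1615).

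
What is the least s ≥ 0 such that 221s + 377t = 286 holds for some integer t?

3

gcd(221, 377) = 13 (Euclid: 377 = 1·221 + 156; 221 = 1·156 + 65; 156 = 2·65 + 26; 65 = 2·26 + 13; 26 = 2·13 + 0), and 13 | 286.
Extended Euclid: 221·(12) + 377·(-7) = 13. Scale by 22: s₀ = 264.
General solution s = s₀ + 29k; reducing mod 29 gives s = 3 (and t = -1).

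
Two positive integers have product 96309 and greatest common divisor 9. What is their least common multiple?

10701

For any two positive integers, gcd × lcm equals their product. Hence lcm = 96309 / 9 = 10701.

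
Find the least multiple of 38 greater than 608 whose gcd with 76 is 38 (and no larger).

76 = 38·2. Any k with gcd(k, 76) = 38 is a multiple of 38, say 38s, with s coprime to 2.
Need s > 608/38, so s ≥ 17. First s ≥ 17 with gcd(s, 2) = 1 is s = 17. Thus k = 38·17 = 646.

646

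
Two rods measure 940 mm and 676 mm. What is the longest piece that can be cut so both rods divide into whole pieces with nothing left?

940 = 2² · 5 · 47
676 = 2² · 13²
Common: 2² = 4

4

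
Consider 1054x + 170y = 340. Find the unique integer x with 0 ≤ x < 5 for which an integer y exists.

Euclid: 1054 = 6·170 + 34; 170 = 5·34 + 0 → gcd = 34; 340 = 34·10.
Back-substitution yields 1054·(1) + 170·(-6) = 34, so one solution is x = 1·10 = 10, y = -6·10 = -60.
Solutions in x differ by 170/34 = 5; the one in [0, 5) is 10 mod 5 = 0.

0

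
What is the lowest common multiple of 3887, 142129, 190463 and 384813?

3887 = 13² · 23; 142129 = 13² · 29²; 190463 = 7² · 13² · 23; 384813 = 3² · 11 · 13² · 23
lcm takes max exponent of each prime: 3² · 7² · 11 · 13² · 23 · 29² = 15857758917

15857758917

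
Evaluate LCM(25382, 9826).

124701766

gcd first: 25382 = 2·9826 + 5730; 9826 = 1·5730 + 4096; 5730 = 1·4096 + 1634; 4096 = 2·1634 + 828; 1634 = 1·828 + 806; 828 = 1·806 + 22; 806 = 36·22 + 14; 22 = 1·14 + 8; 14 = 1·8 + 6; 8 = 1·6 + 2; 6 = 3·2 + 0 → gcd = 2
lcm = 25382·9826/gcd = 249403532/2 = 124701766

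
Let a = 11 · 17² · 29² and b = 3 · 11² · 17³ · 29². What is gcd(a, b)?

2673539

min exponent per shared prime: 11 · 17² · 29² = 2673539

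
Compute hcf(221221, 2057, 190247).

gcd(221221, 2057): 221221 = 107·2057 + 1122; 2057 = 1·1122 + 935; 1122 = 1·935 + 187; 935 = 5·187 + 0 → 187
gcd(187, 190247): 190247 = 1017·187 + 68; 187 = 2·68 + 51; 68 = 1·51 + 17; 51 = 3·17 + 0 → 17

17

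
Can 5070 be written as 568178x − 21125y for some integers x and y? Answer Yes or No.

By Bézout, 568178x − 21125y = 5070 has integer solutions iff gcd(568178, 21125) | 5070.
Euclid: 568178 = 26·21125 + 18928; 21125 = 1·18928 + 2197; 18928 = 8·2197 + 1352; 2197 = 1·1352 + 845; 1352 = 1·845 + 507; 845 = 1·507 + 338; 507 = 1·338 + 169; 338 = 2·169 + 0. gcd = 169; 5070 mod 169 = 0. Yes.

Yes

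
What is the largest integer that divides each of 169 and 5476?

1

Euclid: 5476 = 32·169 + 68; 169 = 2·68 + 33; 68 = 2·33 + 2; 33 = 16·2 + 1; 2 = 2·1 + 0. Last nonzero remainder: 1.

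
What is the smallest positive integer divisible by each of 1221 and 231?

gcd first: 1221 = 5·231 + 66; 231 = 3·66 + 33; 66 = 2·33 + 0 → gcd = 33
lcm = 1221·231/gcd = 282051/33 = 8547

8547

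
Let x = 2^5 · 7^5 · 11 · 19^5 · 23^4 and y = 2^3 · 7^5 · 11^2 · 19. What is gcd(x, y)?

28101304

min exponent per shared prime: 2^3 · 7^5 · 11 · 19 = 28101304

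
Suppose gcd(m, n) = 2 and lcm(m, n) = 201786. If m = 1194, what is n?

m·n = gcd·lcm = 2·201786 = 403572, so n = 403572/1194 = 338.

338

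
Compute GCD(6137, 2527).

361

Euclid: 6137 = 2·2527 + 1083; 2527 = 2·1083 + 361; 1083 = 3·361 + 0. Last nonzero remainder: 361.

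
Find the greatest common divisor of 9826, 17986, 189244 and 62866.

gcd(9826, 17986): 17986 = 1·9826 + 8160; 9826 = 1·8160 + 1666; 8160 = 4·1666 + 1496; 1666 = 1·1496 + 170; 1496 = 8·170 + 136; 170 = 1·136 + 34; 136 = 4·34 + 0 → 34
gcd(34, 189244): 189244 = 5566·34 + 0 → 34
gcd(34, 62866): 62866 = 1849·34 + 0 → 34

34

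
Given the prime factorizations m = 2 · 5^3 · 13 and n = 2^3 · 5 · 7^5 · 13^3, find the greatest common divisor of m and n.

130

min exponent per shared prime: 2 · 5 · 13 = 130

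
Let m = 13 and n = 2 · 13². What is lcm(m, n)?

338

max exponent per prime: 2 · 13² = 338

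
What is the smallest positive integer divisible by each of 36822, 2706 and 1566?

36822 = 2 · 3 · 17 · 19²; 2706 = 2 · 3 · 11 · 41; 1566 = 2 · 3³ · 29
lcm takes max exponent of each prime: 2 · 3³ · 11 · 17 · 19² · 29 · 41 = 4334354442

4334354442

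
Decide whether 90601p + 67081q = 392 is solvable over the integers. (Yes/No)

By Bézout, 90601p + 67081q = 392 has integer solutions iff gcd(90601, 67081) | 392.
Euclid: 90601 = 1·67081 + 23520; 67081 = 2·23520 + 20041; 23520 = 1·20041 + 3479; 20041 = 5·3479 + 2646; 3479 = 1·2646 + 833; 2646 = 3·833 + 147; 833 = 5·147 + 98; 147 = 1·98 + 49; 98 = 2·49 + 0. gcd = 49; 392 mod 49 = 0. Yes.

Yes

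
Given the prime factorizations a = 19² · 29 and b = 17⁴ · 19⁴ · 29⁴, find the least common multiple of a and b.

max exponent per prime: 17⁴ · 19⁴ · 29⁴ = 7698428506194721

7698428506194721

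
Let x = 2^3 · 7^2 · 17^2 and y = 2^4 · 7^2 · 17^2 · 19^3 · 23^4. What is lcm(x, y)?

max exponent per prime: 2^4 · 7^2 · 17^2 · 19^3 · 23^4 = 434896640039344

434896640039344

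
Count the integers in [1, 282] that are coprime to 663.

Prime factors of 663: 3, 13, 17. Count integers ≤ 282 divisible by none of them.
By inclusion–exclusion: 282 − ⌊282/3⌋ − ⌊282/13⌋ − ⌊282/17⌋ + ⌊282/39⌋ + ⌊282/51⌋ + ⌊282/221⌋ − ⌊282/663⌋ = 164.

164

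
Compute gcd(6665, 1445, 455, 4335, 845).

5

6665 = 5 · 31 · 43; 1445 = 5 · 17²; 455 = 5 · 7 · 13; 4335 = 3 · 5 · 17²; 845 = 5 · 13²
gcd takes min exponent of each prime: 5 = 5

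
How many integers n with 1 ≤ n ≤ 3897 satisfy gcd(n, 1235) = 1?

Prime factors of 1235: 5, 13, 19. Count integers ≤ 3897 divisible by none of them.
By inclusion–exclusion: 3897 − ⌊3897/5⌋ − ⌊3897/13⌋ − ⌊3897/19⌋ + ⌊3897/65⌋ + ⌊3897/95⌋ + ⌊3897/247⌋ − ⌊3897/1235⌋ = 2726.

2726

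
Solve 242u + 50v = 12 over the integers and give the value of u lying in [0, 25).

11

Reduce mod 50: 242u ≡ 12 (mod 50). With g = gcd(242, 50) = 2 dividing 12, divide through: 121u ≡ 6 (mod 25).
Since gcd(121, 25) = 1, u ≡ 6·(121)⁻¹ ≡ 11 (mod 25). Smallest non-negative: 11.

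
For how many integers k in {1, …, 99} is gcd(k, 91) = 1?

91 = 7·13. Inclusion–exclusion on these primes:
99 − ⌊99/7⌋ − ⌊99/13⌋ + ⌊99/91⌋ = 79

79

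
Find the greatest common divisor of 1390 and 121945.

5

Euclid: 121945 = 87·1390 + 1015; 1390 = 1·1015 + 375; 1015 = 2·375 + 265; 375 = 1·265 + 110; 265 = 2·110 + 45; 110 = 2·45 + 20; 45 = 2·20 + 5; 20 = 4·5 + 0. Last nonzero remainder: 5.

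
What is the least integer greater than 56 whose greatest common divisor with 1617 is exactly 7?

1617 = 7·231. Any a with gcd(a, 1617) = 7 is a multiple of 7, say 7s, with s coprime to 231.
Need s > 56/7, so s ≥ 9. First s ≥ 9 with gcd(s, 231) = 1 is s = 10. Thus a = 7·10 = 70.

70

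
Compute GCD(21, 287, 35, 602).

7

gcd(21, 287): 287 = 13·21 + 14; 21 = 1·14 + 7; 14 = 2·7 + 0 → 7
gcd(7, 35): 35 = 5·7 + 0 → 7
gcd(7, 602): 602 = 86·7 + 0 → 7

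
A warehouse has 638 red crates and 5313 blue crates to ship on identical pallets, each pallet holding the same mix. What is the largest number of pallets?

Euclid: 5313 = 8·638 + 209; 638 = 3·209 + 11; 209 = 19·11 + 0. Last nonzero remainder: 11.

11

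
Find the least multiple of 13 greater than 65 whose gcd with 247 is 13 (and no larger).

78

Multiples of 13 above 65: 13·6, 13·7, … . Need the cofactor coprime to 247/13 = 19.
Checking s = 6, 7, … the first with gcd(s, 19) = 1 is s = 6, giving 78.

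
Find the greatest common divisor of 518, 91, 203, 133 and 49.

7

gcd(518, 91): 518 = 5·91 + 63; 91 = 1·63 + 28; 63 = 2·28 + 7; 28 = 4·7 + 0 → 7
gcd(7, 203): 203 = 29·7 + 0 → 7
gcd(7, 133): 133 = 19·7 + 0 → 7
gcd(7, 49): 49 = 7·7 + 0 → 7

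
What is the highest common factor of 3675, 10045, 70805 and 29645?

245

gcd(3675, 10045): 10045 = 2·3675 + 2695; 3675 = 1·2695 + 980; 2695 = 2·980 + 735; 980 = 1·735 + 245; 735 = 3·245 + 0 → 245
gcd(245, 70805): 70805 = 289·245 + 0 → 245
gcd(245, 29645): 29645 = 121·245 + 0 → 245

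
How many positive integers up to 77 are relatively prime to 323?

69

Prime factors of 323: 17, 19. Count integers ≤ 77 divisible by none of them.
By inclusion–exclusion: 77 − ⌊77/17⌋ − ⌊77/19⌋ + ⌊77/323⌋ = 69.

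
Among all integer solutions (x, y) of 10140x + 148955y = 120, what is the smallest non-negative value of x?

23445

Reduce mod 148955: 10140x ≡ 120 (mod 148955). With g = gcd(10140, 148955) = 5 dividing 120, divide through: 2028x ≡ 24 (mod 29791).
Since gcd(2028, 29791) = 1, x ≡ 24·(2028)⁻¹ ≡ 23445 (mod 29791). Smallest non-negative: 23445.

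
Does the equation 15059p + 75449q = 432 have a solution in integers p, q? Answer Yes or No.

No

gcd(15059, 75449): 75449 = 5·15059 + 154; 15059 = 97·154 + 121; 154 = 1·121 + 33; 121 = 3·33 + 22; 33 = 1·22 + 11; 22 = 2·11 + 0 → 11
11 does not divide 432, so a solution does not exist.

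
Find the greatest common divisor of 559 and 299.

559 = 13 · 43
299 = 13 · 23
Common: 13 = 13

13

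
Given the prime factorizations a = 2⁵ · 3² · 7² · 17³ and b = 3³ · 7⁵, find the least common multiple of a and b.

max exponent per prime: 2⁵ · 3³ · 7⁵ · 17³ = 71342891424

71342891424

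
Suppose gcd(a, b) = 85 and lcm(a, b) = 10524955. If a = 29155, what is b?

30685

a·b = gcd·lcm = 85·10524955 = 894621175, so b = 894621175/29155 = 30685.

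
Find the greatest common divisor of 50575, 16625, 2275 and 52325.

175

50575 = 5² · 7 · 17²; 16625 = 5³ · 7 · 19; 2275 = 5² · 7 · 13; 52325 = 5² · 7 · 13 · 23
gcd takes min exponent of each prime: 5² · 7 = 175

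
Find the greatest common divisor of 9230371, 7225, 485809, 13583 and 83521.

gcd(9230371, 7225): 9230371 = 1277·7225 + 4046; 7225 = 1·4046 + 3179; 4046 = 1·3179 + 867; 3179 = 3·867 + 578; 867 = 1·578 + 289; 578 = 2·289 + 0 → 289
gcd(289, 485809): 485809 = 1681·289 + 0 → 289
gcd(289, 13583): 13583 = 47·289 + 0 → 289
gcd(289, 83521): 83521 = 289·289 + 0 → 289

289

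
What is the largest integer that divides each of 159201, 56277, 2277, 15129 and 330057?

9

gcd(159201, 56277): 159201 = 2·56277 + 46647; 56277 = 1·46647 + 9630; 46647 = 4·9630 + 8127; 9630 = 1·8127 + 1503; 8127 = 5·1503 + 612; 1503 = 2·612 + 279; 612 = 2·279 + 54; 279 = 5·54 + 9; 54 = 6·9 + 0 → 9
gcd(9, 2277): 2277 = 253·9 + 0 → 9
gcd(9, 15129): 15129 = 1681·9 + 0 → 9
gcd(9, 330057): 330057 = 36673·9 + 0 → 9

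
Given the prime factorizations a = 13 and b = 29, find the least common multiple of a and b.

max exponent per prime: 13 · 29 = 377

377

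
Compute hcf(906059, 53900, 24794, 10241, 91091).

gcd(906059, 53900): 906059 = 16·53900 + 43659; 53900 = 1·43659 + 10241; 43659 = 4·10241 + 2695; 10241 = 3·2695 + 2156; 2695 = 1·2156 + 539; 2156 = 4·539 + 0 → 539
gcd(539, 24794): 24794 = 46·539 + 0 → 539
gcd(539, 10241): 10241 = 19·539 + 0 → 539
gcd(539, 91091): 91091 = 169·539 + 0 → 539

539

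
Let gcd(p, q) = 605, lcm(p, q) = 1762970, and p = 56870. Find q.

Using pq = gcd(p,q)·lcm(p,q) = 605·1762970 = 1066596850, we get q = 1066596850/56870 = 18755.

18755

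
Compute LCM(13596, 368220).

417193260

gcd first: 368220 = 27·13596 + 1128; 13596 = 12·1128 + 60; 1128 = 18·60 + 48; 60 = 1·48 + 12; 48 = 4·12 + 0 → gcd = 12
lcm = 13596·368220/gcd = 5006319120/12 = 417193260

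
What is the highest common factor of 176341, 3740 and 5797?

gcd(176341, 3740): 176341 = 47·3740 + 561; 3740 = 6·561 + 374; 561 = 1·374 + 187; 374 = 2·187 + 0 → 187
gcd(187, 5797): 5797 = 31·187 + 0 → 187

187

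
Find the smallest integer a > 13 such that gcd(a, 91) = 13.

26

Multiples of 13 above 13: 13·2, 13·3, … . Need the cofactor coprime to 91/13 = 7.
Checking s = 2, 3, … the first with gcd(s, 7) = 1 is s = 2, giving 26.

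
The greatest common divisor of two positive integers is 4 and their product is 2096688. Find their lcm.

524172

gcd·lcm = product, so lcm = 2096688/4 = 524172.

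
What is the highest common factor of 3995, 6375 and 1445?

85

gcd(3995, 6375): 6375 = 1·3995 + 2380; 3995 = 1·2380 + 1615; 2380 = 1·1615 + 765; 1615 = 2·765 + 85; 765 = 9·85 + 0 → 85
gcd(85, 1445): 1445 = 17·85 + 0 → 85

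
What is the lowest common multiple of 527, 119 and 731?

158627

527 = 17 · 31; 119 = 7 · 17; 731 = 17 · 43
lcm takes max exponent of each prime: 7 · 17 · 31 · 43 = 158627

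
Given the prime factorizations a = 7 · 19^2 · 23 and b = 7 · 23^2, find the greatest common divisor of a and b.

min exponent per shared prime: 7 · 23 = 161

161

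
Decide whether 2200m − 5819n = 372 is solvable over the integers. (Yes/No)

No

By Bézout, 2200m − 5819n = 372 has integer solutions iff gcd(2200, 5819) | 372.
Euclid: 5819 = 2·2200 + 1419; 2200 = 1·1419 + 781; 1419 = 1·781 + 638; 781 = 1·638 + 143; 638 = 4·143 + 66; 143 = 2·66 + 11; 66 = 6·11 + 0. gcd = 11; 372 mod 11 = 9. No.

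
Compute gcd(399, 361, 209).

19

399 = 3 · 7 · 19; 361 = 19²; 209 = 11 · 19
gcd takes min exponent of each prime: 19 = 19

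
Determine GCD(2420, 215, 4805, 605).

5

2420 = 2² · 5 · 11²; 215 = 5 · 43; 4805 = 5 · 31²; 605 = 5 · 11²
gcd takes min exponent of each prime: 5 = 5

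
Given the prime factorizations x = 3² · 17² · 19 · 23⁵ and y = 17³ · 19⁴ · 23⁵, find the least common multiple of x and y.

37088806440906351

max exponent per prime: 3² · 17³ · 19⁴ · 23⁵ = 37088806440906351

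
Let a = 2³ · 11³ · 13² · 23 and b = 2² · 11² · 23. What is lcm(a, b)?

max exponent per prime: 2³ · 11³ · 13² · 23 = 41388776

41388776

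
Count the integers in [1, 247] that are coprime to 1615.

175

Prime factors of 1615: 5, 17, 19. Count integers ≤ 247 divisible by none of them.
By inclusion–exclusion: 247 − ⌊247/5⌋ − ⌊247/17⌋ − ⌊247/19⌋ + ⌊247/85⌋ + ⌊247/95⌋ + ⌊247/323⌋ − ⌊247/1615⌋ = 175.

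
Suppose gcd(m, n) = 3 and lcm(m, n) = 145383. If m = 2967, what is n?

m·n = gcd·lcm = 3·145383 = 436149, so n = 436149/2967 = 147.

147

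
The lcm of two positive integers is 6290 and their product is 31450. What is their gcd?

5

gcd·lcm = product, so gcd = 31450/6290 = 5.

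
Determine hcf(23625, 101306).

1

23625 = 3³ · 5³ · 7
101306 = 2 · 37³
Common: 1 = 1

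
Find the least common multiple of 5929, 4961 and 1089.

2187801

lcm(5929, 4961) = 5929·4961/gcd = 29413769/121 = 243089
lcm(243089, 1089) = 243089·1089/gcd = 264723921/121 = 2187801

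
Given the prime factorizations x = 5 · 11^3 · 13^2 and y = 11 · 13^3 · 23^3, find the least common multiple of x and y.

177894132845

max exponent per prime: 5 · 11^3 · 13^3 · 23^3 = 177894132845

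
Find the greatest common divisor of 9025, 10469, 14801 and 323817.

361

9025 = 5² · 19²; 10469 = 19² · 29; 14801 = 19² · 41; 323817 = 3 · 13 · 19² · 23
gcd takes min exponent of each prime: 19² = 361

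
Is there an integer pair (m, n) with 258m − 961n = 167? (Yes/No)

gcd(258, 961): 961 = 3·258 + 187; 258 = 1·187 + 71; 187 = 2·71 + 45; 71 = 1·45 + 26; 45 = 1·26 + 19; 26 = 1·19 + 7; 19 = 2·7 + 5; 7 = 1·5 + 2; 5 = 2·2 + 1; 2 = 2·1 + 0 → 1
1 divides 167, so a solution exists.

Yes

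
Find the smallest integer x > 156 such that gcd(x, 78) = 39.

195

Multiples of 39 above 156: 39·5, 39·6, … . Need the cofactor coprime to 78/39 = 2.
Checking s = 5, 6, … the first with gcd(s, 2) = 1 is s = 5, giving 195.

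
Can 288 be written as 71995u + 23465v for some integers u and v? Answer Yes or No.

By Bézout, 71995u + 23465v = 288 has integer solutions iff gcd(71995, 23465) | 288.
Euclid: 71995 = 3·23465 + 1600; 23465 = 14·1600 + 1065; 1600 = 1·1065 + 535; 1065 = 1·535 + 530; 535 = 1·530 + 5; 530 = 106·5 + 0. gcd = 5; 288 mod 5 = 3. No.

No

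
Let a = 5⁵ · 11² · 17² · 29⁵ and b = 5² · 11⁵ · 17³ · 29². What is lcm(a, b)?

50716608174949646875

max exponent per prime: 5⁵ · 11⁵ · 17³ · 29⁵ = 50716608174949646875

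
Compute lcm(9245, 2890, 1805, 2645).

1020463858090

9245 = 5 · 43²; 2890 = 2 · 5 · 17²; 1805 = 5 · 19²; 2645 = 5 · 23²
lcm takes max exponent of each prime: 2 · 5 · 17² · 19² · 23² · 43² = 1020463858090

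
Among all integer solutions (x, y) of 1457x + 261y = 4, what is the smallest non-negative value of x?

Reduce mod 261: 1457x ≡ 4 (mod 261). With g = gcd(1457, 261) = 1 dividing 4, divide through: 1457x ≡ 4 (mod 261).
Since gcd(1457, 261) = 1, x ≡ 4·(1457)⁻¹ ≡ 158 (mod 261). Smallest non-negative: 158.

158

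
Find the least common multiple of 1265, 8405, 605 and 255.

lcm(1265, 8405) = 1265·8405/gcd = 10632325/5 = 2126465
lcm(2126465, 605) = 2126465·605/gcd = 1286511325/55 = 23391115
lcm(23391115, 255) = 23391115·255/gcd = 5964734325/5 = 1192946865

1192946865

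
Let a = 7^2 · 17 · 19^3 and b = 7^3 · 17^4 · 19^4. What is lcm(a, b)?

max exponent per prime: 7^3 · 17^4 · 19^4 = 3733397302663

3733397302663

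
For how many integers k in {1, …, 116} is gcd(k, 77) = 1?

Prime factors of 77: 7, 11. Count integers ≤ 116 divisible by none of them.
By inclusion–exclusion: 116 − ⌊116/7⌋ − ⌊116/11⌋ + ⌊116/77⌋ = 91.

91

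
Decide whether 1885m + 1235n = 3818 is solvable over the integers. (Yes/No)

gcd(1885, 1235): 1885 = 1·1235 + 650; 1235 = 1·650 + 585; 650 = 1·585 + 65; 585 = 9·65 + 0 → 65
65 does not divide 3818, so a solution does not exist.

No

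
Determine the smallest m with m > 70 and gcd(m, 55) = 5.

75

Multiples of 5 above 70: 5·15, 5·16, … . Need the cofactor coprime to 55/5 = 11.
Checking s = 15, 16, … the first with gcd(s, 11) = 1 is s = 15, giving 75.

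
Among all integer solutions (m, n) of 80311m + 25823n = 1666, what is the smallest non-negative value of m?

255

Reduce mod 25823: 80311m ≡ 1666 (mod 25823). With g = gcd(80311, 25823) = 49 dividing 1666, divide through: 1639m ≡ 34 (mod 527).
Since gcd(1639, 527) = 1, m ≡ 34·(1639)⁻¹ ≡ 255 (mod 527). Smallest non-negative: 255.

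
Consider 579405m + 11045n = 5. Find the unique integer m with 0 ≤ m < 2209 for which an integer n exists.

Euclid: 579405 = 52·11045 + 5065; 11045 = 2·5065 + 915; 5065 = 5·915 + 490; 915 = 1·490 + 425; 490 = 1·425 + 65; 425 = 6·65 + 35; 65 = 1·35 + 30; 35 = 1·30 + 5; 30 = 6·5 + 0 → gcd = 5; 5 = 5·1.
Back-substitution yields 579405·(-338) + 11045·(17731) = 5, so one solution is m = -338·1 = -338, n = 17731·1 = 17731.
Solutions in m differ by 11045/5 = 2209; the one in [0, 2209) is -338 mod 2209 = 1871.

1871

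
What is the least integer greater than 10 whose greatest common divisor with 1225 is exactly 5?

1225 = 5·245. Any t with gcd(t, 1225) = 5 is a multiple of 5, say 5s, with s coprime to 245.
Need s > 10/5, so s ≥ 3. First s ≥ 3 with gcd(s, 245) = 1 is s = 3. Thus t = 5·3 = 15.

15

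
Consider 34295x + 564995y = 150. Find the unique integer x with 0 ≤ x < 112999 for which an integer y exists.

Reduce mod 564995: 34295x ≡ 150 (mod 564995). With g = gcd(34295, 564995) = 5 dividing 150, divide through: 6859x ≡ 30 (mod 112999).
Since gcd(6859, 112999) = 1, x ≡ 30·(6859)⁻¹ ≡ 101022 (mod 112999). Smallest non-negative: 101022.

101022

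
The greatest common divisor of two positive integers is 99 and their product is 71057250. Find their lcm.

717750

For any two positive integers, gcd × lcm equals their product. Hence lcm = 71057250 / 99 = 717750.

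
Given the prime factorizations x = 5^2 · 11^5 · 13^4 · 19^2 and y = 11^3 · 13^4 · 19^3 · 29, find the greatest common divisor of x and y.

min exponent per shared prime: 11^3 · 13^4 · 19^2 = 13723303451

13723303451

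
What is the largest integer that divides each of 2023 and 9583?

Euclid: 9583 = 4·2023 + 1491; 2023 = 1·1491 + 532; 1491 = 2·532 + 427; 532 = 1·427 + 105; 427 = 4·105 + 7; 105 = 15·7 + 0. Last nonzero remainder: 7.

7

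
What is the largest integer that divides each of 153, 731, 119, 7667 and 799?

17

gcd(153, 731): 731 = 4·153 + 119; 153 = 1·119 + 34; 119 = 3·34 + 17; 34 = 2·17 + 0 → 17
gcd(17, 119): 119 = 7·17 + 0 → 17
gcd(17, 7667): 7667 = 451·17 + 0 → 17
gcd(17, 799): 799 = 47·17 + 0 → 17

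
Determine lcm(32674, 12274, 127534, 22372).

939119310052

32674 = 2 · 17 · 31²; 12274 = 2 · 17 · 19²; 127534 = 2 · 11² · 17 · 31; 22372 = 2² · 7 · 17 · 47
lcm takes max exponent of each prime: 2² · 7 · 11² · 17 · 19² · 31² · 47 = 939119310052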